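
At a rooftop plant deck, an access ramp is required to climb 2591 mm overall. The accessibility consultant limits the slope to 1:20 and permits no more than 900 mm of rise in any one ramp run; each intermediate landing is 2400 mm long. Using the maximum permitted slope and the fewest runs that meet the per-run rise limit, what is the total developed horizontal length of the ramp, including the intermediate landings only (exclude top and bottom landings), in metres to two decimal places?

2591 / 900 = 2.879 → round up to 3 ramp runs. That means 2 intermediate landings.
Ramp run (horizontal) at 1:20: 2591 × 20 = 51820 mm.
2 intermediate landings contribute 2 × 2400 = 4800 mm.
Developed length = 51820 + 4800 = 56620 mm.
= 56.62 m.

56.62 m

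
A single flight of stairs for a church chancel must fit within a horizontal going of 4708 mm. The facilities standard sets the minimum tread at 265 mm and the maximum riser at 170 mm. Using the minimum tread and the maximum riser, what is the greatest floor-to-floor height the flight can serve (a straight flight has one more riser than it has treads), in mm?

4708 / 265 = 17.77, so 17 treads fit.
Risers = treads + 1 = 18.
Maximum height = 18 × 170 = 3060 mm.

3060 mm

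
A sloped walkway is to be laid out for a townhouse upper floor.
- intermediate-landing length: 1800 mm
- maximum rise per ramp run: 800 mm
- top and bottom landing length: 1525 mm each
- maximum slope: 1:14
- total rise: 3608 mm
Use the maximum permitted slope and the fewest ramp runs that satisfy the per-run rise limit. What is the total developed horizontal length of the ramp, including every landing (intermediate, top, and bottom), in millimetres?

60762 mm

3608 / 800 = 4.51, so 5 ramp runs are needed. That means 4 intermediate landings.
Horizontal run for 3608 mm of rise at 1:14 is 3608 × 14 = 50512 mm.
4 intermediate landings contribute 4 × 1800 = 7200 mm.
Top and bottom landings: 2 × 1525 = 3050 mm.
Total = 50512 + 7200 + 3050 = 60762 mm.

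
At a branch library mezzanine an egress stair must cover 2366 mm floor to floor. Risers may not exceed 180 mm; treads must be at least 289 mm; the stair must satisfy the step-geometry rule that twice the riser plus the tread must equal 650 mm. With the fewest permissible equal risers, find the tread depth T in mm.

312 mm

2366 / 180 = 13.14, so 14 risers are needed.
Riser R = 2366 / 14 = 169 mm, within the 180 mm limit.
From 2R + T = 650: T = 650 − 338 = 312 mm.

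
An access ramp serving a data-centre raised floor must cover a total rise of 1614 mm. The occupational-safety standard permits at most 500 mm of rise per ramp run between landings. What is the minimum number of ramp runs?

4 runs

1614 / 500 = 3.228 → round up to 4 ramp runs.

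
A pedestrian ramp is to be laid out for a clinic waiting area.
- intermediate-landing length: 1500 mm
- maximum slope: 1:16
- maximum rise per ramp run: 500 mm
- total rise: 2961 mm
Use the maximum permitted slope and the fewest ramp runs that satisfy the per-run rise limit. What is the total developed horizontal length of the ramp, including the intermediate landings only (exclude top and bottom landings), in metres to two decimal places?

54.88 m

2961 / 500 = 5.92, so 6 ramp runs are needed. That means 5 intermediate landings.
Ramp run (horizontal) at 1:16: 2961 × 16 = 47376 mm.
5 intermediate landings contribute 5 × 1500 = 7500 mm.
Total developed length = 47376 + 7500 = 54876 mm.
= 54.88 m.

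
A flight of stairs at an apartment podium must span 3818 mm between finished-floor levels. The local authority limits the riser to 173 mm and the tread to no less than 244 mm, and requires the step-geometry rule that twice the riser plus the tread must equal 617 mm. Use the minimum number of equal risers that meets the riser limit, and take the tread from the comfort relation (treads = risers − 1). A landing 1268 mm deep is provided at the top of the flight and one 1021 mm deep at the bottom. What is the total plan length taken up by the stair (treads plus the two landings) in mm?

⌈3818/173⌉ = 23 risers.
R = 3818 ÷ 23 = 166 mm.
T = 617 − 2·166 = 285 mm, which satisfies the 244 mm minimum.
Treads = 23 − 1 = 22; going = 22 × 285 = 6270 mm.
Add landings: 6270 + 1268 + 1021 = 8559 mm.

8559 mm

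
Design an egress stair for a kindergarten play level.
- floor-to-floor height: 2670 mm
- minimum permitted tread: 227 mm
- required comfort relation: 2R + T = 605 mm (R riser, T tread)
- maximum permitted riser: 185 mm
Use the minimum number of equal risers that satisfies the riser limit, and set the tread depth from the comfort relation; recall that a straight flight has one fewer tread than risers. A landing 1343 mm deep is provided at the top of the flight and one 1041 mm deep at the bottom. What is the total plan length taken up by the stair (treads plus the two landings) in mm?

5870 mm

⌈2670/185⌉ = 15 risers.
Riser R = 2670 / 15 = 178 mm, within the 185 mm limit.
Tread T = 605 − 2 × 178 = 249 mm (≥ 227 mm).
Treads = 15 − 1 = 14; going = 14 × 249 = 3486 mm.
Add landings: 3486 + 1343 + 1041 = 5870 mm.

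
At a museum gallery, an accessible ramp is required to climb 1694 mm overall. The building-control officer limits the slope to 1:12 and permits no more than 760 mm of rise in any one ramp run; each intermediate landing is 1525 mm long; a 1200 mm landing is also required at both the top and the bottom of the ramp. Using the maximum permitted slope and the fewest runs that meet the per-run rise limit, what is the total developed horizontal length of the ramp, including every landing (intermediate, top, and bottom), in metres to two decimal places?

25.78 m

At most 760 each: 1694/760 = 2.23, giving 3 ramp runs. That means 2 intermediate landings.
Ramp run (horizontal) at 1:12: 1694 × 12 = 20328 mm.
Intermediate landings: 2 × 1525 = 3050 mm.
Top and bottom landings: 2 × 1200 = 2400 mm.
Total = 20328 + 3050 + 2400 = 25778 mm.
= 25.78 m.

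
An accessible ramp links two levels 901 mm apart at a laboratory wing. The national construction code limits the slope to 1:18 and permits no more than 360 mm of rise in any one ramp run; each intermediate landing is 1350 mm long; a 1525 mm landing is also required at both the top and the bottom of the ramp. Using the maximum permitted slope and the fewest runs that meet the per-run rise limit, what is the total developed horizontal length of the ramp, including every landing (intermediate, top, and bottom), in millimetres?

21968 mm

901 / 360 = 2.503 → round up to 3 ramp runs. That means 2 intermediate landings.
Ramp run (horizontal) at 1:18: 901 × 18 = 16218 mm.
Intermediate landings: 2 × 1350 = 2700 mm.
Top and bottom landings: 2 × 1525 = 3050 mm.
Total = 16218 + 2700 + 3050 = 21968 mm.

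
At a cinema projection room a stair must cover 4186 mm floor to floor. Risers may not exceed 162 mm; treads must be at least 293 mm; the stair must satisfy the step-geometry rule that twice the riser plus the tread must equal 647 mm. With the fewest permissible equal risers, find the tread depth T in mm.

325 mm

At most 162 each: 4186/162 = 25.84, giving 26 risers.
Each riser is 4186/26 = 161 mm (≤ 162 mm).
From 2R + T = 647: T = 647 − 322 = 325 mm.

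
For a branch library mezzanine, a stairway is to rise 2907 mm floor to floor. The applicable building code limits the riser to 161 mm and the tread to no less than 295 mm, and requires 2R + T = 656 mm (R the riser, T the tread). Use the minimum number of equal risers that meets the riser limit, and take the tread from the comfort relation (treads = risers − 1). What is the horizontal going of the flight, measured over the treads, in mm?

2907 / 161 = 18.056 → round up to 19 risers.
R = 2907 ÷ 19 = 153 mm.
Tread T = 656 − 2 × 153 = 350 mm (≥ 295 mm).
Going = (19 − 1) × 350 = 6300 mm.

6300 mm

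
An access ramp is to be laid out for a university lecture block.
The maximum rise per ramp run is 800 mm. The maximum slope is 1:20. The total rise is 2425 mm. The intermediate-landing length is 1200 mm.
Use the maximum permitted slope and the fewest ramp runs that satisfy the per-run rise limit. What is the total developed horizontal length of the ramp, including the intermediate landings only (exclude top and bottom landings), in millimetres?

52100 mm

At most 800 each: 2425/800 = 3.03, giving 4 ramp runs. That means 3 intermediate landings.
Horizontal run for 2425 mm of rise at 1:20 is 2425 × 20 = 48500 mm.
Intermediate landings: 3 × 1200 = 3600 mm.
Total developed length = 48500 + 3600 = 52100 mm.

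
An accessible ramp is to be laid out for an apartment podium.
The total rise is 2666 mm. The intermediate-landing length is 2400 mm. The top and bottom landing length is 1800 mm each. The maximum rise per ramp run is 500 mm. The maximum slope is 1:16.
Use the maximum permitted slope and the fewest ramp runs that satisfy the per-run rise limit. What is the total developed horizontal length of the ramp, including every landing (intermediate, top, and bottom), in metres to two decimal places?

2666 / 500 = 5.33, so 6 ramp runs are needed. That means 5 intermediate landings.
Ramp run (horizontal) at 1:16: 2666 × 16 = 42656 mm.
5 intermediate landings contribute 5 × 2400 = 12000 mm.
Top and bottom landings: 2 × 1800 = 3600 mm.
Total = 42656 + 12000 + 3600 = 58256 mm.
= 58.26 m.

58.26 m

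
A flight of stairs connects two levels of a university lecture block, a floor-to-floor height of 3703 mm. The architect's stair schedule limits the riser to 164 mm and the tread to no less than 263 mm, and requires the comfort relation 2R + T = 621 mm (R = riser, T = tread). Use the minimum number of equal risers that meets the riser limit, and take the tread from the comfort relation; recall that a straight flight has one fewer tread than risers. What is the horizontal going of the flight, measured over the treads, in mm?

3703 / 164 = 22.579 → round up to 23 risers.
Riser R = 3703 / 23 = 161 mm, within the 164 mm limit.
T = 621 − 2·161 = 299 mm, which satisfies the 263 mm minimum.
Going = (23 − 1) × 299 = 6578 mm.

6578 mm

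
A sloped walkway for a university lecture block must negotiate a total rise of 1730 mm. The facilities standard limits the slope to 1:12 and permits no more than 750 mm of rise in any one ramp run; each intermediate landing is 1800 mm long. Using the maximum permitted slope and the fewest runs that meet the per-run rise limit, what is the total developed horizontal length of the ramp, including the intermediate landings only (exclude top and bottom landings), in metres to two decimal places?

⌈1730/750⌉ = 3 ramp runs. That means 2 intermediate landings.
Horizontal run for 1730 mm of rise at 1:12 is 1730 × 12 = 20760 mm.
2 intermediate landings contribute 2 × 1800 = 3600 mm.
Total developed length = 20760 + 3600 = 24360 mm.
= 24.36 m.

24.36 m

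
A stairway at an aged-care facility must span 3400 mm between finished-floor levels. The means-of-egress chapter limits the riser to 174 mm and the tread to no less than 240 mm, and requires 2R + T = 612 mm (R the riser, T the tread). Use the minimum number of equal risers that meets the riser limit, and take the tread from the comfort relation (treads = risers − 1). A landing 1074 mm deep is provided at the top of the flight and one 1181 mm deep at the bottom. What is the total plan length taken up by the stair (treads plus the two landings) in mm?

At most 174 each: 3400/174 = 19.54, giving 20 risers.
R = 3400 ÷ 20 = 170 mm.
T = 612 − 2·170 = 272 mm, which satisfies the 240 mm minimum.
20 risers give 19 treads; going = 19 × 272 = 5168 mm.
Add landings: 5168 + 1074 + 1181 = 7423 mm.

7423 mm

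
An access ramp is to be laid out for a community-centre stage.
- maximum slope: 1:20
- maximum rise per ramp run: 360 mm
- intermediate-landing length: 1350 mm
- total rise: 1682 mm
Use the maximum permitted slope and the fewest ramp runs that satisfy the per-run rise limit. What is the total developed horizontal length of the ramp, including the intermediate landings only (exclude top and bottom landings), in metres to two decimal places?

⌈1682/360⌉ = 5 ramp runs. That means 4 intermediate landings.
Ramp run (horizontal) at 1:20: 1682 × 20 = 33640 mm.
4 intermediate landings contribute 4 × 1350 = 5400 mm.
Total developed length = 33640 + 5400 = 39040 mm.
= 39.04 m.

39.04 m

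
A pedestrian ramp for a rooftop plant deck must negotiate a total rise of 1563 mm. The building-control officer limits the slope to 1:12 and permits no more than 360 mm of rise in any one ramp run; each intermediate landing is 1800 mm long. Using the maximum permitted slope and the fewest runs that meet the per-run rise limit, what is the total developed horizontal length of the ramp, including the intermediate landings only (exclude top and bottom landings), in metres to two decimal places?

1563 / 360 = 4.34, so 5 ramp runs are needed. That means 4 intermediate landings.
Horizontal run for 1563 mm of rise at 1:12 is 1563 × 12 = 18756 mm.
Intermediate landings: 4 × 1800 = 7200 mm.
Developed length = 18756 + 7200 = 25956 mm.
= 25.96 m.

25.96 m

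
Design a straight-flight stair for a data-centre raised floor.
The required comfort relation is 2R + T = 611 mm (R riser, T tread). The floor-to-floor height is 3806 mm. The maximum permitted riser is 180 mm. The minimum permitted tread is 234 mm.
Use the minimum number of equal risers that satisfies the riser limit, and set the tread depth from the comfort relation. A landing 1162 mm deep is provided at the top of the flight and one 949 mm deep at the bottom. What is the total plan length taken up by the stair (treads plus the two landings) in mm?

7676 mm

3806 / 180 = 21.144 → round up to 22 risers.
R = 3806 ÷ 22 = 173 mm.
T = 611 − 2·173 = 265 mm, which satisfies the 234 mm minimum.
Treads = 22 − 1 = 21; going = 21 × 265 = 5565 mm.
Enclosure = 5565 + 1162 + 949 = 7676 mm.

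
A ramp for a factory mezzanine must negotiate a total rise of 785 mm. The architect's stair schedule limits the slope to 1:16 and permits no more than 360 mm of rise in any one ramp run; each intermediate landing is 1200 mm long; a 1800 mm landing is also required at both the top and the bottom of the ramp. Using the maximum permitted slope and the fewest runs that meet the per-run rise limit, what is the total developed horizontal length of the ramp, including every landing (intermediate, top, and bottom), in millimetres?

18560 mm

At most 360 each: 785/360 = 2.18, giving 3 ramp runs. That means 2 intermediate landings.
Ramp run (horizontal) at 1:16: 785 × 16 = 12560 mm.
2 intermediate landings contribute 2 × 1200 = 2400 mm.
Top and bottom landings: 2 × 1800 = 3600 mm.
Total = 12560 + 2400 + 3600 = 18560 mm.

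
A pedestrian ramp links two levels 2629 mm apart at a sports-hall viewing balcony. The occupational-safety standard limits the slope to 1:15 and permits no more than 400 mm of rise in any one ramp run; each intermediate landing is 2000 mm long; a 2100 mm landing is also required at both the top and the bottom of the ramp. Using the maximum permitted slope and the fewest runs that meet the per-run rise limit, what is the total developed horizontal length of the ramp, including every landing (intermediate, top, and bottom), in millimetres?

2629 / 400 = 6.572 → round up to 7 ramp runs. That means 6 intermediate landings.
Ramp run (horizontal) at 1:15: 2629 × 15 = 39435 mm.
6 intermediate landings contribute 6 × 2000 = 12000 mm.
Top and bottom landings: 2 × 2100 = 4200 mm.
Total = 39435 + 12000 + 4200 = 55635 mm.

55635 mm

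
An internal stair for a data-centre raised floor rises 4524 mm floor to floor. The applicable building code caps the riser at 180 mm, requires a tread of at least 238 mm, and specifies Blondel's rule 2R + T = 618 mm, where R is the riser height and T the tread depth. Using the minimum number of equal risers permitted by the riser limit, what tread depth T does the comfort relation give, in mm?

270 mm

4524 / 180 = 25.133 → round up to 26 risers.
R = 4524 ÷ 26 = 174 mm.
Tread T = 618 − 2 × 174 = 270 mm (≥ 238 mm).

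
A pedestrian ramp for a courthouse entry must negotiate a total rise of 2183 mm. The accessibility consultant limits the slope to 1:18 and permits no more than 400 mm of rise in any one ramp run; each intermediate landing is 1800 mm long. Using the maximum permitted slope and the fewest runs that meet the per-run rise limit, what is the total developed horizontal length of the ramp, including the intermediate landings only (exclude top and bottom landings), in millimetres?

48294 mm

⌈2183/400⌉ = 6 ramp runs. That means 5 intermediate landings.
Ramp run (horizontal) at 1:18: 2183 × 18 = 39294 mm.
Intermediate landings: 5 × 1800 = 9000 mm.
Developed length = 39294 + 9000 = 48294 mm.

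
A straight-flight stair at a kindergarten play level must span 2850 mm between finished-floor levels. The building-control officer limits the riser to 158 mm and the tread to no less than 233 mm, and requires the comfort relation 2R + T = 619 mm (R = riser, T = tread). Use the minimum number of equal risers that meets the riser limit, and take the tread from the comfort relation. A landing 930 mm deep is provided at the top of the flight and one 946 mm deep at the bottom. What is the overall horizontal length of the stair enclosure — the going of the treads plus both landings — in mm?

7618 mm

⌈2850/158⌉ = 19 risers.
Riser R = 2850 / 19 = 150 mm, within the 158 mm limit.
Tread T = 619 − 2 × 150 = 319 mm (≥ 233 mm).
Going = (19 − 1) × 319 = 5742 mm.
Add landings: 5742 + 930 + 946 = 7618 mm.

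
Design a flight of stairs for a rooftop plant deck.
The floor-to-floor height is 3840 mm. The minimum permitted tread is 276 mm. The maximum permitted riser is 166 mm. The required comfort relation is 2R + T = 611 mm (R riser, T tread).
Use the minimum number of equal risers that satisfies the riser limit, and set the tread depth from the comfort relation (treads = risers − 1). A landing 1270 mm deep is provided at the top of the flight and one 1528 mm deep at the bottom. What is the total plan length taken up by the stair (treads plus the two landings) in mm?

⌈3840/166⌉ = 24 risers.
Each riser is 3840/24 = 160 mm (≤ 166 mm).
From 2R + T = 611: T = 611 − 320 = 291 mm.
24 risers give 23 treads; going = 23 × 291 = 6693 mm.
Add landings: 6693 + 1270 + 1528 = 9491 mm.

9491 mm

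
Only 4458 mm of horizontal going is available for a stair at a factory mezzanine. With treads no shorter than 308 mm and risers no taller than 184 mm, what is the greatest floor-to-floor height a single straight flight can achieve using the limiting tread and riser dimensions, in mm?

2760 mm

4458 / 308 = 14.47, so 14 treads fit.
Risers = treads + 1 = 15.
Maximum height = 15 × 184 = 2760 mm.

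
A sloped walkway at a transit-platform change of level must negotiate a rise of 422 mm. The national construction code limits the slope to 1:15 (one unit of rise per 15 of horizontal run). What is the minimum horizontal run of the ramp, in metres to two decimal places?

At 1:15 the run is 15 × 422 = 6330 mm.
6330 mm = 6.33 m.

6.33 m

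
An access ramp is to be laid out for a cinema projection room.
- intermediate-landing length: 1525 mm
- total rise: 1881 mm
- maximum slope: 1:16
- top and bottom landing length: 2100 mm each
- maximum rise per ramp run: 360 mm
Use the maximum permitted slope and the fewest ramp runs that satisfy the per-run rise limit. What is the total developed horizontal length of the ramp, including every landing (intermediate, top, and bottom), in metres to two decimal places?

41.92 m

⌈1881/360⌉ = 6 ramp runs. That means 5 intermediate landings.
Horizontal run for 1881 mm of rise at 1:16 is 1881 × 16 = 30096 mm.
5 intermediate landings contribute 5 × 1525 = 7625 mm.
Top and bottom landings: 2 × 2100 = 4200 mm.
Total = 30096 + 7625 + 4200 = 41921 mm.
= 41.92 m.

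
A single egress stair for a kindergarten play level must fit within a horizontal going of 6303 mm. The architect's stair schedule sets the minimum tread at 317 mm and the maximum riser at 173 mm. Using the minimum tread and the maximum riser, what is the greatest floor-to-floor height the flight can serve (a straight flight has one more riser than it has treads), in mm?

3460 mm

6303 / 317 = 19.88, so 19 treads fit.
Risers = treads + 1 = 20.
Maximum height = 20 × 173 = 3460 mm.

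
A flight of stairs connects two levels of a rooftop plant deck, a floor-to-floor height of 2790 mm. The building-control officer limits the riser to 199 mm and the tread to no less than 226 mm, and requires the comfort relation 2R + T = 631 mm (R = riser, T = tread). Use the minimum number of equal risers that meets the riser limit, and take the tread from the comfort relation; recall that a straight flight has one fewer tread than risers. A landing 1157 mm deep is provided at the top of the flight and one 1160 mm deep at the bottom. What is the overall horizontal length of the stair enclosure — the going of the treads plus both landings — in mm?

5943 mm

2790 / 199 = 14.02, so 15 risers are needed.
Each riser is 2790/15 = 186 mm (≤ 199 mm).
Tread T = 631 − 2 × 186 = 259 mm (≥ 226 mm).
15 risers give 14 treads; going = 14 × 259 = 3626 mm.
Add landings: 3626 + 1157 + 1160 = 5943 mm.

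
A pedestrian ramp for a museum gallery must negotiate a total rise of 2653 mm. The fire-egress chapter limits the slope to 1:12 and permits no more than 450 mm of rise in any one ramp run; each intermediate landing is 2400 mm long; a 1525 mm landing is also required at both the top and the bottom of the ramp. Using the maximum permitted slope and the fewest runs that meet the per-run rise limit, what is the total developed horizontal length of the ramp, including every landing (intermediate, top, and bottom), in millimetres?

46886 mm

⌈2653/450⌉ = 6 ramp runs. That means 5 intermediate landings.
Ramp run (horizontal) at 1:12: 2653 × 12 = 31836 mm.
Intermediate landings: 5 × 2400 = 12000 mm.
Top and bottom landings: 2 × 1525 = 3050 mm.
Total = 31836 + 12000 + 3050 = 46886 mm.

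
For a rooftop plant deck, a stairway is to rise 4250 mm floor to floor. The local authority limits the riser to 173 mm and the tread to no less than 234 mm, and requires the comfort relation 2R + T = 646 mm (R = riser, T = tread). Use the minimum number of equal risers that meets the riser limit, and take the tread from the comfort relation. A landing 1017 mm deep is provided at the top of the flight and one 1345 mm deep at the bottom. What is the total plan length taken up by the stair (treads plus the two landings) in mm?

At most 173 each: 4250/173 = 24.57, giving 25 risers.
Riser R = 4250 / 25 = 170 mm, within the 173 mm limit.
Tread T = 646 − 2 × 170 = 306 mm (≥ 234 mm).
Treads = 25 − 1 = 24; going = 24 × 306 = 7344 mm.
Enclosure = 7344 + 1017 + 1345 = 9706 mm.

9706 mm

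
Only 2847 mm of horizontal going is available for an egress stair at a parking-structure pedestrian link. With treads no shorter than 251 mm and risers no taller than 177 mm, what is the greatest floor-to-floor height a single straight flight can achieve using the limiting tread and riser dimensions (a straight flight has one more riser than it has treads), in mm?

2124 mm

2847 / 251 = 11.34, so 11 treads fit.
Risers = treads + 1 = 12.
Maximum height = 12 × 177 = 2124 mm.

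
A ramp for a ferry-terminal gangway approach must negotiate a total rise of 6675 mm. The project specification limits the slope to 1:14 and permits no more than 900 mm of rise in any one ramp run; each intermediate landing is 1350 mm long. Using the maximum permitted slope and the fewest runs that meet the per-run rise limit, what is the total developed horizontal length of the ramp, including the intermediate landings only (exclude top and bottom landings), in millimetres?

At most 900 each: 6675/900 = 7.42, giving 8 ramp runs. That means 7 intermediate landings.
Horizontal run for 6675 mm of rise at 1:14 is 6675 × 14 = 93450 mm.
7 intermediate landings contribute 7 × 1350 = 9450 mm.
Developed length = 93450 + 9450 = 102900 mm.

102900 mm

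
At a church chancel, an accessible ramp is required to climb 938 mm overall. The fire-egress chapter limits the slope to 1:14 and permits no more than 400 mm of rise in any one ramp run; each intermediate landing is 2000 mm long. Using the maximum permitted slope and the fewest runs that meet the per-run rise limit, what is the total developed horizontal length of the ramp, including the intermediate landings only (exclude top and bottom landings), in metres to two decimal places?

17.13 m

⌈938/400⌉ = 3 ramp runs. That means 2 intermediate landings.
Ramp run (horizontal) at 1:14: 938 × 14 = 13132 mm.
Intermediate landings: 2 × 2000 = 4000 mm.
Total developed length = 13132 + 4000 = 17132 mm.
= 17.13 m.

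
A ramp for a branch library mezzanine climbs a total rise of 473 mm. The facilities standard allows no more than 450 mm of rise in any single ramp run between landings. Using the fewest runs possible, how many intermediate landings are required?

At most 450 each: 473/450 = 1.05, giving 2 ramp runs.
2 runs are separated by 1 intermediate landings.

1 intermediate landings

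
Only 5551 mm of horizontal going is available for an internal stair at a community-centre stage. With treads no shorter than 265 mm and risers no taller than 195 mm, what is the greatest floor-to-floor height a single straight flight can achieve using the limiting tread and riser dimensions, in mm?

4095 mm

Treads that fit: ⌊5551 / 265⌋ = 20.
Risers = treads + 1 = 21.
Maximum height = 21 × 195 = 4095 mm.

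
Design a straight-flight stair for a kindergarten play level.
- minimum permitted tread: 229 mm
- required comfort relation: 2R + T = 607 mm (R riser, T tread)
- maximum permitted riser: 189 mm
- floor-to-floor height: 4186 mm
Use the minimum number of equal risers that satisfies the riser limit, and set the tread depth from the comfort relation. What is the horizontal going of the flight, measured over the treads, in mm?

5346 mm

⌈4186/189⌉ = 23 risers.
Each riser is 4186/23 = 182 mm (≤ 189 mm).
Tread T = 607 − 2 × 182 = 243 mm (≥ 229 mm).
Treads = 23 − 1 = 22; going = 22 × 243 = 5346 mm.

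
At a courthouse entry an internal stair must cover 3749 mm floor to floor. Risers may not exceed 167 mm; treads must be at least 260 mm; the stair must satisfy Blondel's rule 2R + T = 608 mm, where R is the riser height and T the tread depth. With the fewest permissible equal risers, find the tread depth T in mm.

⌈3749/167⌉ = 23 risers.
Riser R = 3749 / 23 = 163 mm, within the 167 mm limit.
From 2R + T = 608: T = 608 − 326 = 282 mm.

282 mm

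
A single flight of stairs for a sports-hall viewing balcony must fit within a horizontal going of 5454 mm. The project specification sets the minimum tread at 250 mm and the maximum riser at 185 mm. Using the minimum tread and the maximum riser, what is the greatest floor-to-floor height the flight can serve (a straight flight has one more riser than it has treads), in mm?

5454 / 250 = 21.82, so 21 treads fit.
Risers = treads + 1 = 22.
Maximum height = 22 × 185 = 4070 mm.

4070 mm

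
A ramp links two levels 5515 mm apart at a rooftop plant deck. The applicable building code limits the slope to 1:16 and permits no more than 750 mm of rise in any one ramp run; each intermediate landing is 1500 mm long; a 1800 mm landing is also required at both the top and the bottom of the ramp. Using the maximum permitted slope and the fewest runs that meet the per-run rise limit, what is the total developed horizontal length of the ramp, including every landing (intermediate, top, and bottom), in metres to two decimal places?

102.34 m

At most 750 each: 5515/750 = 7.35, giving 8 ramp runs. That means 7 intermediate landings.
Horizontal run for 5515 mm of rise at 1:16 is 5515 × 16 = 88240 mm.
7 intermediate landings contribute 7 × 1500 = 10500 mm.
Top and bottom landings: 2 × 1800 = 3600 mm.
Total = 88240 + 10500 + 3600 = 102340 mm.
= 102.34 m.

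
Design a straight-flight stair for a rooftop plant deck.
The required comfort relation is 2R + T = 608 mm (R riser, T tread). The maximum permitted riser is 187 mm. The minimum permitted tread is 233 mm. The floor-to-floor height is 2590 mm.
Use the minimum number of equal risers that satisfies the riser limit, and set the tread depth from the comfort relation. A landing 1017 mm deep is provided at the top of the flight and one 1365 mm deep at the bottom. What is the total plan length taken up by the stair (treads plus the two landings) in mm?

5476 mm

At most 187 each: 2590/187 = 13.85, giving 14 risers.
R = 2590 ÷ 14 = 185 mm.
Tread T = 608 − 2 × 185 = 238 mm (≥ 233 mm).
Treads = 14 − 1 = 13; going = 13 × 238 = 3094 mm.
Add landings: 3094 + 1017 + 1365 = 5476 mm.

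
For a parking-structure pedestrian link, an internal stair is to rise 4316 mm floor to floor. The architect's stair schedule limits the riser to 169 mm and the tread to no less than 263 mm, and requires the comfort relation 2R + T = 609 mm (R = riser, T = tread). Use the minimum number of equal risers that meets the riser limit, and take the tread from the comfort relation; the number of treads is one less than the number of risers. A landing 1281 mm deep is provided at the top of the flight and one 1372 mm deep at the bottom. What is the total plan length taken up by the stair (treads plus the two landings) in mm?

4316 / 169 = 25.538 → round up to 26 risers.
Riser R = 4316 / 26 = 166 mm, within the 169 mm limit.
Tread T = 609 − 2 × 166 = 277 mm (≥ 263 mm).
26 risers give 25 treads; going = 25 × 277 = 6925 mm.
Add landings: 6925 + 1281 + 1372 = 9578 mm.

9578 mm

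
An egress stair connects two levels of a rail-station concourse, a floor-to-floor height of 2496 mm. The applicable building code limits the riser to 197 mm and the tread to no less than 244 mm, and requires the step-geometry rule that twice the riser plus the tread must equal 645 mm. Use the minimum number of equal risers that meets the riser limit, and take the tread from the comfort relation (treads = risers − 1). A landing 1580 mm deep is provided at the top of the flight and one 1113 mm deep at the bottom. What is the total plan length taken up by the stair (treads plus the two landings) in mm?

At most 197 each: 2496/197 = 12.67, giving 13 risers.
Each riser is 2496/13 = 192 mm (≤ 197 mm).
From 2R + T = 645: T = 645 − 384 = 261 mm.
Treads = 13 − 1 = 12; going = 12 × 261 = 3132 mm.
Add landings: 3132 + 1580 + 1113 = 5825 mm.

5825 mm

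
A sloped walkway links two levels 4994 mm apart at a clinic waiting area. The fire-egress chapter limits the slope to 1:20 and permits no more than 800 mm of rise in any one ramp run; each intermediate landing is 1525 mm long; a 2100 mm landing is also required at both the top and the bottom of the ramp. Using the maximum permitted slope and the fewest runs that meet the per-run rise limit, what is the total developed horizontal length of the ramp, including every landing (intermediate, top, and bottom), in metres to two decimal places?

113.23 m

At most 800 each: 4994/800 = 6.24, giving 7 ramp runs. That means 6 intermediate landings.
Horizontal run for 4994 mm of rise at 1:20 is 4994 × 20 = 99880 mm.
6 intermediate landings contribute 6 × 1525 = 9150 mm.
Top and bottom landings: 2 × 2100 = 4200 mm.
Total = 99880 + 9150 + 4200 = 113230 mm.
= 113.23 m.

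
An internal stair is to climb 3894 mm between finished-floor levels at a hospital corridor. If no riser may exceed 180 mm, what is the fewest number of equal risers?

22 risers

⌈3894/180⌉ = 22 risers.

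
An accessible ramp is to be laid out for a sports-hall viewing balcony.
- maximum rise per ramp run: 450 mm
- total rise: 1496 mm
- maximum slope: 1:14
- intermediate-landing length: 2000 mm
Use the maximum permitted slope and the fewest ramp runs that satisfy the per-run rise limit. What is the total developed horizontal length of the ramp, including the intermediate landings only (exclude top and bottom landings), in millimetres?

26944 mm

1496 / 450 = 3.32, so 4 ramp runs are needed. That means 3 intermediate landings.
Ramp run (horizontal) at 1:14: 1496 × 14 = 20944 mm.
3 intermediate landings contribute 3 × 2000 = 6000 mm.
Developed length = 20944 + 6000 = 26944 mm.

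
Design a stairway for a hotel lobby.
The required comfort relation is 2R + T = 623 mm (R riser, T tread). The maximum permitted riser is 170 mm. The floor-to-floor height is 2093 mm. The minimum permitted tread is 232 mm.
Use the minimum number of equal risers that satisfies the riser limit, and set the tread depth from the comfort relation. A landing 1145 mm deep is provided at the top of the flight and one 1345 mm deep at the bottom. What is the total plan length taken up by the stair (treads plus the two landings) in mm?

2093 / 170 = 12.312 → round up to 13 risers.
Riser R = 2093 / 13 = 161 mm, within the 170 mm limit.
T = 623 − 2·161 = 301 mm, which satisfies the 232 mm minimum.
13 risers give 12 treads; going = 12 × 301 = 3612 mm.
Add landings: 3612 + 1145 + 1345 = 6102 mm.

6102 mm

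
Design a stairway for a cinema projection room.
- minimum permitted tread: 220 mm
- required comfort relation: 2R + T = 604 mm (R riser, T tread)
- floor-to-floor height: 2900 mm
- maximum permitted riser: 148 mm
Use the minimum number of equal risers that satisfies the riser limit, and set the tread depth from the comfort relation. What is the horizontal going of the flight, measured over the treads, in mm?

5966 mm

At most 148 each: 2900/148 = 19.59, giving 20 risers.
Each riser is 2900/20 = 145 mm (≤ 148 mm).
T = 604 − 2·145 = 314 mm, which satisfies the 220 mm minimum.
Treads = 20 − 1 = 19; going = 19 × 314 = 5966 mm.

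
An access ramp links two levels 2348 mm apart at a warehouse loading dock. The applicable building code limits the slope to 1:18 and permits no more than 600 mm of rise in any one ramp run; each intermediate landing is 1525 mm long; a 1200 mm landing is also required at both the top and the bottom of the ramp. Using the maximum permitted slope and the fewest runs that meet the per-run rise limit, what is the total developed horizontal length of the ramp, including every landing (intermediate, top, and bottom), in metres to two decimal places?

49.24 m

2348 / 600 = 3.913 → round up to 4 ramp runs. That means 3 intermediate landings.
Horizontal run for 2348 mm of rise at 1:18 is 2348 × 18 = 42264 mm.
3 intermediate landings contribute 3 × 1525 = 4575 mm.
Top and bottom landings: 2 × 1200 = 2400 mm.
Total = 42264 + 4575 + 2400 = 49239 mm.
= 49.24 m.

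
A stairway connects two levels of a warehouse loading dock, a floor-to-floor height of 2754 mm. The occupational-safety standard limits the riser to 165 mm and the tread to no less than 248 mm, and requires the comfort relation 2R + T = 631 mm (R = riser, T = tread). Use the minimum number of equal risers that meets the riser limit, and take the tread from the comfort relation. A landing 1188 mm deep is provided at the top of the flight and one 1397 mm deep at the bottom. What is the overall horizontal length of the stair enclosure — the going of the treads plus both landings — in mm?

7497 mm

2754 / 165 = 16.691 → round up to 17 risers.
Riser R = 2754 / 17 = 162 mm, within the 165 mm limit.
Tread T = 631 − 2 × 162 = 307 mm (≥ 248 mm).
Treads = 17 − 1 = 16; going = 16 × 307 = 4912 mm.
Enclosure = 4912 + 1188 + 1397 = 7497 mm.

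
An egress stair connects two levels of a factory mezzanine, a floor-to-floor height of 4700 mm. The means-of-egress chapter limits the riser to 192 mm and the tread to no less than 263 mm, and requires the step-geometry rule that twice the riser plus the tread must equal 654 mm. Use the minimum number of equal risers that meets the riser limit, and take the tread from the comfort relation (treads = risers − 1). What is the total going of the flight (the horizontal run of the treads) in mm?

6672 mm

At most 192 each: 4700/192 = 24.48, giving 25 risers.
Riser R = 4700 / 25 = 188 mm, within the 192 mm limit.
From 2R + T = 654: T = 654 − 376 = 278 mm.
25 risers give 24 treads; going = 24 × 278 = 6672 mm.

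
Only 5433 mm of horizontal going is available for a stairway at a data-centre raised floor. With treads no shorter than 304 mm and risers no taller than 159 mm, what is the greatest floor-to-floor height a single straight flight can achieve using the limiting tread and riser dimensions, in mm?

5433 / 304 = 17.87, so 17 treads fit.
Risers = treads + 1 = 18.
Maximum height = 18 × 159 = 2862 mm.

2862 mm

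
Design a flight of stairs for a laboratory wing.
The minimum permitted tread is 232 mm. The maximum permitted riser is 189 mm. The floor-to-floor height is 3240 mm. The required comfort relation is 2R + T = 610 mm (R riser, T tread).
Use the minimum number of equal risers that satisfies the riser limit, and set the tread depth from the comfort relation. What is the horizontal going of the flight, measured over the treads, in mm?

3240 / 189 = 17.14, so 18 risers are needed.
Riser R = 3240 / 18 = 180 mm, within the 189 mm limit.
T = 610 − 2·180 = 250 mm, which satisfies the 232 mm minimum.
18 risers give 17 treads; going = 17 × 250 = 4250 mm.

4250 mm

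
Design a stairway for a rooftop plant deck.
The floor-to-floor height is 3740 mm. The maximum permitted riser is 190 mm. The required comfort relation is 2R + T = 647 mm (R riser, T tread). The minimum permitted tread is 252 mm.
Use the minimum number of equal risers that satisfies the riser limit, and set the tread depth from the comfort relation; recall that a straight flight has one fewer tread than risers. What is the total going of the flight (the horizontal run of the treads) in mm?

⌈3740/190⌉ = 20 risers.
Each riser is 3740/20 = 187 mm (≤ 190 mm).
Tread T = 647 − 2 × 187 = 273 mm (≥ 252 mm).
Going = (20 − 1) × 273 = 5187 mm.

5187 mm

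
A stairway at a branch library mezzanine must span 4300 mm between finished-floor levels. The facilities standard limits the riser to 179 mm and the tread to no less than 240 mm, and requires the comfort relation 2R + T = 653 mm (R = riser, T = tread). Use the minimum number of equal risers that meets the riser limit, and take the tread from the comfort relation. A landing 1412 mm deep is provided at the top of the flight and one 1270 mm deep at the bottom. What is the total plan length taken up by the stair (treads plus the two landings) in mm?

4300 / 179 = 24.02, so 25 risers are needed.
Each riser is 4300/25 = 172 mm (≤ 179 mm).
From 2R + T = 653: T = 653 − 344 = 309 mm.
Going = (25 − 1) × 309 = 7416 mm.
Add landings: 7416 + 1412 + 1270 = 10098 mm.

10098 mm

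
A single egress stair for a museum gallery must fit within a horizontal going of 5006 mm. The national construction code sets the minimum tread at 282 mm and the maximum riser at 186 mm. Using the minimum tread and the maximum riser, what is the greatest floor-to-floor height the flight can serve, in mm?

Treads that fit: ⌊5006 / 282⌋ = 17.
Risers = treads + 1 = 18.
Maximum height = 18 × 186 = 3348 mm.

3348 mm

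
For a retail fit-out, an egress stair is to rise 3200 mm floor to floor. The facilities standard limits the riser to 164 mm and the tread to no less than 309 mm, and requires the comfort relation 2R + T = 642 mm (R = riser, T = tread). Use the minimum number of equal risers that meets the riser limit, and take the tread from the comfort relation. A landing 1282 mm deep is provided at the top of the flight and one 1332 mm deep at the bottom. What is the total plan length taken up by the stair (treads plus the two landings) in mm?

3200 / 164 = 19.51, so 20 risers are needed.
R = 3200 ÷ 20 = 160 mm.
Tread T = 642 − 2 × 160 = 322 mm (≥ 309 mm).
Treads = 20 − 1 = 19; going = 19 × 322 = 6118 mm.
Add landings: 6118 + 1282 + 1332 = 8732 mm.

8732 mm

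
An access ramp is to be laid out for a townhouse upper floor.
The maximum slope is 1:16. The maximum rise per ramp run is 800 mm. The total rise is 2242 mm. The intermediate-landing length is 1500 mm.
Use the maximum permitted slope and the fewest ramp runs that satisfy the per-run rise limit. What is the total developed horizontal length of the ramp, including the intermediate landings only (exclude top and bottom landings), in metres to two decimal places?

38.87 m

2242 / 800 = 2.80, so 3 ramp runs are needed. That means 2 intermediate landings.
Horizontal run for 2242 mm of rise at 1:16 is 2242 × 16 = 35872 mm.
Intermediate landings: 2 × 1500 = 3000 mm.
Total developed length = 35872 + 3000 = 38872 mm.
= 38.87 m.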